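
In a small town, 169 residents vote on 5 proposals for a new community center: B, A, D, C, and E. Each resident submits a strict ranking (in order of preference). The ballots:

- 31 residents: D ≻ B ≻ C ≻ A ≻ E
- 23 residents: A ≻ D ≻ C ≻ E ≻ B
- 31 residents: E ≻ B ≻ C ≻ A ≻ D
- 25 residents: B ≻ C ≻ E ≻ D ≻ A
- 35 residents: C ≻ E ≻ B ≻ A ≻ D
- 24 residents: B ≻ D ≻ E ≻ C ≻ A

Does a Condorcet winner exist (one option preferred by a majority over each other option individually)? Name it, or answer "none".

none

Checking pairwise contests:
E beats B 89–80.
B beats A 146–23.
B beats D 115–54.
B beats C 111–58.
C beats E 114–55.
Every option loses at least one head-to-head, so there is no Condorcet winner.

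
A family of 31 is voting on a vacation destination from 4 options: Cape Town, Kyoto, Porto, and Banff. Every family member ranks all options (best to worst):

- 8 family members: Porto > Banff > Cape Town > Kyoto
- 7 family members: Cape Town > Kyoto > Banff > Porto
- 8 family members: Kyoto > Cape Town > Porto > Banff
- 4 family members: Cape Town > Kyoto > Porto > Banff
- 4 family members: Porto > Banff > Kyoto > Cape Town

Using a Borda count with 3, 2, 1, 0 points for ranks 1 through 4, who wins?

Cape Town

Cape Town: 8·1 + 7·3 + 8·2 + 4·3 + 4·0 = 57
Kyoto: 8·0 + 7·2 + 8·3 + 4·2 + 4·1 = 50
Porto: 8·3 + 7·0 + 8·1 + 4·1 + 4·3 = 48
Banff: 8·2 + 7·1 + 8·0 + 4·0 + 4·2 = 31
Cape Town has the highest Borda score (57).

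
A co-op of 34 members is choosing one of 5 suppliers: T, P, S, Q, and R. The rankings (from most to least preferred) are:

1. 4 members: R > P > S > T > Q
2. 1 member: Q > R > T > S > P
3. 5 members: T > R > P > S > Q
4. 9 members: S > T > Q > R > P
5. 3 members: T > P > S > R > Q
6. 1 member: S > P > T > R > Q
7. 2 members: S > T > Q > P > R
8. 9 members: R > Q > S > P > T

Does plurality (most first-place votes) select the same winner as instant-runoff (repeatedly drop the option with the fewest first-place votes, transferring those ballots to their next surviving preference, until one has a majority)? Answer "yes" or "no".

yes

Plurality — first-place votes: T 8, P 0, S 12, Q 1, R 13. Winner: R.
Instant-runoff — R1 T 8, P 0, S 12, Q 1, R 13 (P out); R2 T 8, S 12, Q 1, R 13 (Q out); R3 T 8, S 12, R 14 (T out); R4 S 15, R 19 (R winner). Winner: R.
The two methods agree.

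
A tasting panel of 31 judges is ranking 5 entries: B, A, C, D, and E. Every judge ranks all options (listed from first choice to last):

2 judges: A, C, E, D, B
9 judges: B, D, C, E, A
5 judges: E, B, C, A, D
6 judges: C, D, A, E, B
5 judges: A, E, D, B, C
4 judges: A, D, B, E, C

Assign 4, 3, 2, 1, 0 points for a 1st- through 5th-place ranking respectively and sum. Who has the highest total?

D

B: 2·0 + 9·4 + 5·3 + 6·0 + 5·1 + 4·2 = 64
A: 2·4 + 9·0 + 5·1 + 6·2 + 5·4 + 4·4 = 61
C: 2·3 + 9·2 + 5·2 + 6·4 + 5·0 + 4·0 = 58
D: 2·1 + 9·3 + 5·0 + 6·3 + 5·2 + 4·3 = 69
E: 2·2 + 9·1 + 5·4 + 6·1 + 5·3 + 4·1 = 58
D has the highest Borda score (69).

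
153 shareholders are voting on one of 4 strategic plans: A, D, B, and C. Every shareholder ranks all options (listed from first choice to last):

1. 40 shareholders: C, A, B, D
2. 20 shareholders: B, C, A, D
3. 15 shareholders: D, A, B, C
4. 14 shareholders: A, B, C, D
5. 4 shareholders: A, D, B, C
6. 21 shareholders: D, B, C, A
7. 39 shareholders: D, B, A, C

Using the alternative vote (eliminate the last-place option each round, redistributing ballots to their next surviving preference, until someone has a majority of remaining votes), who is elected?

D

Round 1: A 18, D 75, B 20, C 40. Eliminate A.
Round 2: D 79, B 34, C 40. D has a majority.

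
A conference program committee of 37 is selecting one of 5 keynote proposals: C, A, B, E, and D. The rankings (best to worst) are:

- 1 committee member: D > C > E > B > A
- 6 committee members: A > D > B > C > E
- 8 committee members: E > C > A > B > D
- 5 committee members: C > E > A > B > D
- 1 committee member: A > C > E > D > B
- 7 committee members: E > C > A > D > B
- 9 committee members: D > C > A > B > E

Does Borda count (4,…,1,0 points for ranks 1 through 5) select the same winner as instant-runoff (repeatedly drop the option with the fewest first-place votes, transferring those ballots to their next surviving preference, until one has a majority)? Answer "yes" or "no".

Borda — scores: C 104, A 86, B 35, E 79, D 66. Winner: C.
Instant-runoff — R1 C 5, A 7, B 0, E 15, D 10 (B out); R2 C 5, A 7, E 15, D 10 (C out); R3 A 7, E 20, D 10 (E winner). Winner: E.
The two methods disagree.

no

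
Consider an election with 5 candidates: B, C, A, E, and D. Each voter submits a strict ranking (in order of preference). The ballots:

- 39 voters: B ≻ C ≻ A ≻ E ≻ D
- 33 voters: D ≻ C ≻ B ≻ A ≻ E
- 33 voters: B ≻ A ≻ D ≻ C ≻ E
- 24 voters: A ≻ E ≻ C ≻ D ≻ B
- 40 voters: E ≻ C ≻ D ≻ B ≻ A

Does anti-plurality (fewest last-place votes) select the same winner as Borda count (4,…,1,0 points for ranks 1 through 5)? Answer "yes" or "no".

Anti-plurality — last-place votes: B 24, C 0, A 40, E 66, D 39. Winner: C.
Borda — scores: B 394, C 417, A 306, E 271, D 302. Winner: C.
The two methods agree.

yes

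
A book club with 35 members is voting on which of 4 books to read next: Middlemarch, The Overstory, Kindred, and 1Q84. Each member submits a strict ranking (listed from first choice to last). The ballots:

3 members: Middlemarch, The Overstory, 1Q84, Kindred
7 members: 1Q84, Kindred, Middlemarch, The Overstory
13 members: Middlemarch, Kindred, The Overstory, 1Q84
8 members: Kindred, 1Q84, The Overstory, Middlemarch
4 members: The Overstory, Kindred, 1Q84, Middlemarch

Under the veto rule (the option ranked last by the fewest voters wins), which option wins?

Last-place votes: Middlemarch 12, The Overstory 7, Kindred 3, 1Q84 13.
Kindred is ranked last by the fewest voters, so Kindred wins.

Kindred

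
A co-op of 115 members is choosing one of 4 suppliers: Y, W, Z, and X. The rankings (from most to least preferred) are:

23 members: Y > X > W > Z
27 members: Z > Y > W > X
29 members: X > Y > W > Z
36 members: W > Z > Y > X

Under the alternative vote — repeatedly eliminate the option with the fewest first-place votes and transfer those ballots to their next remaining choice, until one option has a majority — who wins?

W

Round 1: Y 23, W 36, Z 27, X 29. Eliminate Y.
Round 2: W 36, Z 27, X 52. Eliminate Z.
Round 3: W 63, X 52. W has a majority.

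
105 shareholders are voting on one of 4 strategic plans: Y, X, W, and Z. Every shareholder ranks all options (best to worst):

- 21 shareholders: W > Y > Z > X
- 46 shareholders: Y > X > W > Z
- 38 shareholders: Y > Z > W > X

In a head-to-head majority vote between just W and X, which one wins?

W

Voters preferring W to X: 59; preferring X to W: 46.
W wins the head-to-head.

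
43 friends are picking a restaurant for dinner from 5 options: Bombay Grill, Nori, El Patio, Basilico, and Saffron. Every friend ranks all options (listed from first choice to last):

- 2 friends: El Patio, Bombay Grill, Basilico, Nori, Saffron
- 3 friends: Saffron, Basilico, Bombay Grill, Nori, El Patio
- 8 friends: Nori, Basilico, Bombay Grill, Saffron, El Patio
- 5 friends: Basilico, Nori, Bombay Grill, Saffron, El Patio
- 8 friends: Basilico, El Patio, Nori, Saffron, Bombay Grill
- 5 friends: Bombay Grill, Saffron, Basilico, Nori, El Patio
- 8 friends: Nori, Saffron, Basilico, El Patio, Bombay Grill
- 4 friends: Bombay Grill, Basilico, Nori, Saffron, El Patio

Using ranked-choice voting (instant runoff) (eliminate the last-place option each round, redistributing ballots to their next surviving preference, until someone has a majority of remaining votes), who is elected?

Basilico

Round 1: Bombay Grill 9, Nori 16, El Patio 2, Basilico 13, Saffron 3. Eliminate El Patio.
Round 2: Bombay Grill 11, Nori 16, Basilico 13, Saffron 3. Eliminate Saffron.
Round 3: Bombay Grill 11, Nori 16, Basilico 16. Eliminate Bombay Grill.
Round 4: Nori 16, Basilico 27. Basilico has a majority.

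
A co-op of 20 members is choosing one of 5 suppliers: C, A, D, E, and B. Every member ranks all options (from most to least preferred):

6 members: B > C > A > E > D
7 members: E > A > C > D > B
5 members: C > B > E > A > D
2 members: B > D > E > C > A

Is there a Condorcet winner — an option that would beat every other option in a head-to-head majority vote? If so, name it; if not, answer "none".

C vs A: 13–7 for C.
C vs D: 18–2 for C.
C vs E: 11–9 for C.
C vs B: 12–8 for C.
C beats every other option head-to-head.

C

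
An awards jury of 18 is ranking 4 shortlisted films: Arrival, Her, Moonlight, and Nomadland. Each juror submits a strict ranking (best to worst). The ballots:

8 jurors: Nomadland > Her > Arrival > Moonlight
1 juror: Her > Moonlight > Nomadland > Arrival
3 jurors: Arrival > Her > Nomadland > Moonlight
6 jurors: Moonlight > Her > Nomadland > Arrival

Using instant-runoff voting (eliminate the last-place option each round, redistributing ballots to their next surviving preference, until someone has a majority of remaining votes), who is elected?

Round 1: Arrival 3, Her 1, Moonlight 6, Nomadland 8. Eliminate Her.
Round 2: Arrival 3, Moonlight 7, Nomadland 8. Eliminate Arrival.
Round 3: Moonlight 7, Nomadland 11. Nomadland has a majority.

Nomadland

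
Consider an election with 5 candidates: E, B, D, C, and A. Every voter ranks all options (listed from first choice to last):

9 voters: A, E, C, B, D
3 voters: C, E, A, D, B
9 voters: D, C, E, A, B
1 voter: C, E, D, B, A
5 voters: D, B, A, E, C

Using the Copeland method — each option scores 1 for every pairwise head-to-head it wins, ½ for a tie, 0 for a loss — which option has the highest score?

E: beats B and C; loses to D and A → score 2.
B: loses to E, D, C, and A → score 0.
D: beats E, B, C, and A → score 4.
C: beats B; loses to E, D, and A → score 1.
A: beats E, B, and C; loses to D → score 3.
D has the best pairwise record.

D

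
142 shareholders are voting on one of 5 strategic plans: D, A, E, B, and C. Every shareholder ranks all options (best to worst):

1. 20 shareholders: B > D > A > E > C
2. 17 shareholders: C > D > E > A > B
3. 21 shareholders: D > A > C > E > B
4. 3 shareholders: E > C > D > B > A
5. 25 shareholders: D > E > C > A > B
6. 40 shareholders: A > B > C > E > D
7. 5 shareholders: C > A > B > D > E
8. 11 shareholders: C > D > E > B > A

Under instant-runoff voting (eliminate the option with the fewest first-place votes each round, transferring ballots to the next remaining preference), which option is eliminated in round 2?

B

Round 1: D 46, A 40, E 3, B 20, C 33. Eliminate E.
Round 2: D 46, A 40, B 20, C 36. Eliminate B.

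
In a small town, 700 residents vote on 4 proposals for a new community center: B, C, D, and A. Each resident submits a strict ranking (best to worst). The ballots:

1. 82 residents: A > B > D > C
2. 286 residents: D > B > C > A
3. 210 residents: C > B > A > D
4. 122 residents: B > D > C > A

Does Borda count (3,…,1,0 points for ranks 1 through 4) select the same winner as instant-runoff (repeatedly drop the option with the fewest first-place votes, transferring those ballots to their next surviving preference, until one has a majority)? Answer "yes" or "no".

no

Borda — scores: B 1522, C 1038, D 1184, A 456. Winner: B.
Instant-runoff — R1 B 122, C 210, D 286, A 82 (A out); R2 B 204, C 210, D 286 (B out); R3 C 210, D 490 (D winner). Winner: D.
The two methods disagree.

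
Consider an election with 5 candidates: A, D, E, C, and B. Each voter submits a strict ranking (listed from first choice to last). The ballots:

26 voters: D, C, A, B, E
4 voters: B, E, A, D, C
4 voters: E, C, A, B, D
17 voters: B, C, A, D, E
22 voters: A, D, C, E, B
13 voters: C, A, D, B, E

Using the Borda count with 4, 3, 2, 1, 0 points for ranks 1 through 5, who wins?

C

A: 26·2 + 4·2 + 4·2 + 17·2 + 22·4 + 13·3 = 229
D: 26·4 + 4·1 + 4·0 + 17·1 + 22·3 + 13·2 = 217
E: 26·0 + 4·3 + 4·4 + 17·0 + 22·1 + 13·0 = 50
C: 26·3 + 4·0 + 4·3 + 17·3 + 22·2 + 13·4 = 237
B: 26·1 + 4·4 + 4·1 + 17·4 + 22·0 + 13·1 = 127
C has the highest Borda score (237).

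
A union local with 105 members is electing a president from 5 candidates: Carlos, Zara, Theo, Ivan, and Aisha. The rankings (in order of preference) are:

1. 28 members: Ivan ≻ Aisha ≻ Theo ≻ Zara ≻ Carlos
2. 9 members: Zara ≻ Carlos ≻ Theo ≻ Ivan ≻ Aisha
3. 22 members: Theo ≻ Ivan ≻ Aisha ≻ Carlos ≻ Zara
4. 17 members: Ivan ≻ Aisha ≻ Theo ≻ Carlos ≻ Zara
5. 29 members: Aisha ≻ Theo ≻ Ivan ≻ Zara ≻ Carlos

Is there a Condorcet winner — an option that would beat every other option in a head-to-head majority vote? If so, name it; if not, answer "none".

none

Checking pairwise contests:
Zara beats Carlos 66–39.
Theo beats Zara 96–9.
Aisha beats Theo 74–31.
Theo beats Ivan 60–45.
Ivan beats Aisha 76–29.
Every option loses at least one head-to-head, so there is no Condorcet winner.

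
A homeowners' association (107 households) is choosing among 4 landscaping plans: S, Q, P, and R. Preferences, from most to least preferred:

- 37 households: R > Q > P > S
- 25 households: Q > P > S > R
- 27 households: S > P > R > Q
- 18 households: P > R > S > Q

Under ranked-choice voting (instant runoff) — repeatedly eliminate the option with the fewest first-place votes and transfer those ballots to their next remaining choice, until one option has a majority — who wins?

Round 1: S 27, Q 25, P 18, R 37. Eliminate P.
Round 2: S 27, Q 25, R 55. R has a majority.

R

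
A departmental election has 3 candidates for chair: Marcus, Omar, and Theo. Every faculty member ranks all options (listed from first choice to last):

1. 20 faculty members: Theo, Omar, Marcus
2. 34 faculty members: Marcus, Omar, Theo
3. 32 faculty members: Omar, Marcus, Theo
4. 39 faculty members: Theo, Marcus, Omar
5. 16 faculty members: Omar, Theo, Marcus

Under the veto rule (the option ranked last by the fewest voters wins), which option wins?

Last-place votes: Marcus 36, Omar 39, Theo 66.
Marcus is ranked last by the fewest voters, so Marcus wins.

Marcus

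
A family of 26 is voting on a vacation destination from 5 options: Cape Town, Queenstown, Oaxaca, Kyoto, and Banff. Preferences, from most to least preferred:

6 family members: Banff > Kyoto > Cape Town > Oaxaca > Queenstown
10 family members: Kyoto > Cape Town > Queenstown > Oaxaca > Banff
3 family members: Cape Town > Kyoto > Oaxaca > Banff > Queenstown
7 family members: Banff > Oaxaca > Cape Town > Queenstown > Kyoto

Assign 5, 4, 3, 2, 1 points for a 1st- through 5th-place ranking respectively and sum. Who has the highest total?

Cape Town

Cape Town: 6·3 + 10·4 + 3·5 + 7·3 = 94
Queenstown: 6·1 + 10·3 + 3·1 + 7·2 = 53
Oaxaca: 6·2 + 10·2 + 3·3 + 7·4 = 69
Kyoto: 6·4 + 10·5 + 3·4 + 7·1 = 93
Banff: 6·5 + 10·1 + 3·2 + 7·5 = 81
Cape Town has the highest Borda score (94).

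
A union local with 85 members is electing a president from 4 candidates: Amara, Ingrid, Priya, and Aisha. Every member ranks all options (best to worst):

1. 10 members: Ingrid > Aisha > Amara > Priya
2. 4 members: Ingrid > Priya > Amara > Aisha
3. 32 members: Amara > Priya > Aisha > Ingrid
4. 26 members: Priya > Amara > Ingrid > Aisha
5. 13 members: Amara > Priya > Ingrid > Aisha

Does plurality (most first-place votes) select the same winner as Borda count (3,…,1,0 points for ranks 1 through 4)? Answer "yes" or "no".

Plurality — first-place votes: Amara 45, Ingrid 14, Priya 26, Aisha 0. Winner: Amara.
Borda — scores: Amara 201, Ingrid 81, Priya 176, Aisha 52. Winner: Amara.
The two methods agree.

yes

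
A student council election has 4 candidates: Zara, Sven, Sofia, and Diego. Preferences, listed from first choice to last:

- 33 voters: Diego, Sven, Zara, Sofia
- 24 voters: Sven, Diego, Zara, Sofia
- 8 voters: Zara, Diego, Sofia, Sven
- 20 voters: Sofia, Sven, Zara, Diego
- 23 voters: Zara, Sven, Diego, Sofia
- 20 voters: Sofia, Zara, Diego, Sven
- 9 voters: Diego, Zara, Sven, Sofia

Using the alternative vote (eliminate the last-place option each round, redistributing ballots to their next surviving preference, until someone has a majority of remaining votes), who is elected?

Diego

Round 1: Zara 31, Sven 24, Sofia 40, Diego 42. Eliminate Sven.
Round 2: Zara 31, Sofia 40, Diego 66. Eliminate Zara.
Round 3: Sofia 40, Diego 97. Diego has a majority.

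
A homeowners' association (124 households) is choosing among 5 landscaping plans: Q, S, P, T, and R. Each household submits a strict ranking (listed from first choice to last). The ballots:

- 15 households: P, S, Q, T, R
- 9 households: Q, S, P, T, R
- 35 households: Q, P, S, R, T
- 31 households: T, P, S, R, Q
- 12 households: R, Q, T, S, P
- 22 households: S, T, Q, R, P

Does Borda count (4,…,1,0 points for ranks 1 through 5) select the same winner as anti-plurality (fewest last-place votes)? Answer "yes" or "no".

Borda — scores: Q 286, S 304, P 276, T 238, R 136. Winner: S.
Anti-plurality — last-place votes: Q 31, S 0, P 34, T 35, R 24. Winner: S.
The two methods agree.

yes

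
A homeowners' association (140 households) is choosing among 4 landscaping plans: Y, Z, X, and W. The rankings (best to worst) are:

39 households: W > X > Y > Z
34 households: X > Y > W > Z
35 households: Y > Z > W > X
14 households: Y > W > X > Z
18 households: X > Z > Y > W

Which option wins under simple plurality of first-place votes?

X

First-place votes: Y 49, Z 0, X 52, W 39.
X has the most first-place votes.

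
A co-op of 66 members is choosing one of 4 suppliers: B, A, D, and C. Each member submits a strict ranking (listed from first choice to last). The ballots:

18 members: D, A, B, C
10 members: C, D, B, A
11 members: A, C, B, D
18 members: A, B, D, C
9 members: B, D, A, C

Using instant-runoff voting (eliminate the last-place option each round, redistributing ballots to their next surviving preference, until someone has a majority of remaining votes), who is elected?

Round 1: B 9, A 29, D 18, C 10. Eliminate B.
Round 2: A 29, D 27, C 10. Eliminate C.
Round 3: A 29, D 37. D has a majority.

D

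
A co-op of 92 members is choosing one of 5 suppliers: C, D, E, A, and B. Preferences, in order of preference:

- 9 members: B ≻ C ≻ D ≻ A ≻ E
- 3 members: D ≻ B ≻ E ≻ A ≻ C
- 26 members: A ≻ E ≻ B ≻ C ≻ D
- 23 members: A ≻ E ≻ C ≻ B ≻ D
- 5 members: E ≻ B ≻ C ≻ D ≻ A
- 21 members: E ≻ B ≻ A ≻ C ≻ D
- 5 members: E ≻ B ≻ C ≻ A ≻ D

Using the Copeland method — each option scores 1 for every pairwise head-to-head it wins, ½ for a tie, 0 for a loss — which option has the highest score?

A

C: beats D; loses to E, A, and B → score 1.
D: loses to C, E, A, and B → score 0.
E: beats C, D, and B; loses to A → score 3.
A: beats C, D, E, and B → score 4.
B: beats C and D; loses to E and A → score 2.
A has the best pairwise record.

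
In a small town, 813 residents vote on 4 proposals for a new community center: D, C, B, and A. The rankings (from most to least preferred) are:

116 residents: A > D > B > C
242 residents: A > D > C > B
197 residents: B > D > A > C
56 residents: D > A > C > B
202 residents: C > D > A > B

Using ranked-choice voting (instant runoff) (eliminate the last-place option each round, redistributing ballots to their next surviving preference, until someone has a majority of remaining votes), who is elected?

A

Round 1: D 56, C 202, B 197, A 358. Eliminate D.
Round 2: C 202, B 197, A 414. A has a majority.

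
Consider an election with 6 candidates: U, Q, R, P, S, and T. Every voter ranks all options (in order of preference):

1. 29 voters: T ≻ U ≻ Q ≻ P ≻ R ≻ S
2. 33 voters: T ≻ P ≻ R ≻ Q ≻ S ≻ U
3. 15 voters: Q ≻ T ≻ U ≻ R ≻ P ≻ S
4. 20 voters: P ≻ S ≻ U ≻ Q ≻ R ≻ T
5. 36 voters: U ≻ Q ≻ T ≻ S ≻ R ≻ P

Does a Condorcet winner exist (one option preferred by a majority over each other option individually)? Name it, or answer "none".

none

Checking pairwise contests:
T beats U 77–56.
U beats Q 85–48.
U beats R 100–33.
U beats P 80–53.
U beats S 80–53.
Q beats T 71–62.
Every option loses at least one head-to-head, so there is no Condorcet winner.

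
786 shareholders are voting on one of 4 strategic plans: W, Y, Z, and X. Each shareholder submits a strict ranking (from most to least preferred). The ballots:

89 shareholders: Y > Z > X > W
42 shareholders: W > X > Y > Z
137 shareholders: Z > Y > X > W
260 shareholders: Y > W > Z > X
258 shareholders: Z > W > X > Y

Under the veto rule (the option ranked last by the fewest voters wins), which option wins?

Last-place votes: W 226, Y 258, Z 42, X 260.
Z is ranked last by the fewest voters, so Z wins.

Z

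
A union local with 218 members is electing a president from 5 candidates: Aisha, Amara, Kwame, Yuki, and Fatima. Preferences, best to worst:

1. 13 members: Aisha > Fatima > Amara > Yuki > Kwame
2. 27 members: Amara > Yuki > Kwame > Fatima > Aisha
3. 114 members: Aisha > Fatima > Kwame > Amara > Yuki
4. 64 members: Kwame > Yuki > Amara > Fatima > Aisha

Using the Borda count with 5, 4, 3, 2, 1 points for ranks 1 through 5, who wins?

Kwame

Aisha: 13·5 + 27·1 + 114·5 + 64·1 = 726
Amara: 13·3 + 27·5 + 114·2 + 64·3 = 594
Kwame: 13·1 + 27·3 + 114·3 + 64·5 = 756
Yuki: 13·2 + 27·4 + 114·1 + 64·4 = 504
Fatima: 13·4 + 27·2 + 114·4 + 64·2 = 690
Kwame has the highest Borda score (756).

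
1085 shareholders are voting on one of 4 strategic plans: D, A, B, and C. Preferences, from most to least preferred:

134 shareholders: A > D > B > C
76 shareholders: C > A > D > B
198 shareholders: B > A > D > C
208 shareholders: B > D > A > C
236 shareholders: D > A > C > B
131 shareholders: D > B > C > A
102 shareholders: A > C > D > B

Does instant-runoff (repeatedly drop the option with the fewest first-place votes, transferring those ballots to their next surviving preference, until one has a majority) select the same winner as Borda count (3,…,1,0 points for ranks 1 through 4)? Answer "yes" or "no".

yes

Instant-runoff — R1 D 367, A 236, B 406, C 76 (C out); R2 D 367, A 312, B 406 (A out); R3 D 679, B 406 (D winner). Winner: D.
Borda — scores: D 2161, A 1936, B 1614, C 799. Winner: D.
The two methods agree.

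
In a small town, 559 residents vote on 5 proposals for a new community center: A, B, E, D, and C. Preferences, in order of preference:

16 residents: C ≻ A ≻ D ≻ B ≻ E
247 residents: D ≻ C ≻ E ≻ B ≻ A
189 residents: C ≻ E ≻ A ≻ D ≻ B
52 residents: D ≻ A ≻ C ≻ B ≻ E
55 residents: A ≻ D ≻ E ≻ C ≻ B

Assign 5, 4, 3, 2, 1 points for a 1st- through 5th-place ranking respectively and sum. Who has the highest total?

A: 16·4 + 247·1 + 189·3 + 52·4 + 55·5 = 1361
B: 16·2 + 247·2 + 189·1 + 52·2 + 55·1 = 874
E: 16·1 + 247·3 + 189·4 + 52·1 + 55·3 = 1730
D: 16·3 + 247·5 + 189·2 + 52·5 + 55·4 = 2141
C: 16·5 + 247·4 + 189·5 + 52·3 + 55·2 = 2279
C has the highest Borda score (2279).

C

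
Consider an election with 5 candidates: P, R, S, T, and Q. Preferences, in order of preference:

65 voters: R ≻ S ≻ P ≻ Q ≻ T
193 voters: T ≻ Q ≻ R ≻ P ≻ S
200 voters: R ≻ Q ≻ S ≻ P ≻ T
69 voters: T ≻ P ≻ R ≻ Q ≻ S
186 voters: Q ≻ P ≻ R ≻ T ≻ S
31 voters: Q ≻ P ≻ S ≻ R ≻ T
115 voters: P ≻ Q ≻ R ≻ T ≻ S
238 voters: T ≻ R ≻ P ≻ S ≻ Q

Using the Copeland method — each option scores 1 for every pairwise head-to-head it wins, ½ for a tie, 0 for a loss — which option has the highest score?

R

P: beats S and T; loses to R and Q → score 2.
R: beats P, S, T, and Q → score 4.
S: loses to P, R, T, and Q → score 0.
T: beats S; loses to P, R, and Q → score 1.
Q: beats P, S, and T; loses to R → score 3.
R has the best pairwise record.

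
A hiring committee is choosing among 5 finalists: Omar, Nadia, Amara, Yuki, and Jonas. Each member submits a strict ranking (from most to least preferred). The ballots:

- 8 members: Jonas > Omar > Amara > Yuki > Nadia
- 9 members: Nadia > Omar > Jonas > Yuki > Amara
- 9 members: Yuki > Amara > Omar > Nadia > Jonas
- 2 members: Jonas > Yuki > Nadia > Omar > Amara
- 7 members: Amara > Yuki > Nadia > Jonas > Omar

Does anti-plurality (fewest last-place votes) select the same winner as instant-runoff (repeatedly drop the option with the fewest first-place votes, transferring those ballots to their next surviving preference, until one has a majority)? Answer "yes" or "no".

Anti-plurality — last-place votes: Omar 7, Nadia 8, Amara 11, Yuki 0, Jonas 9. Winner: Yuki.
Instant-runoff — R1 Omar 0, Nadia 9, Amara 7, Yuki 9, Jonas 10 (Omar out); R2 Nadia 9, Amara 7, Yuki 9, Jonas 10 (Amara out); R3 Nadia 9, Yuki 16, Jonas 10 (Nadia out); R4 Yuki 16, Jonas 19 (Jonas winner). Winner: Jonas.
The two methods disagree.

no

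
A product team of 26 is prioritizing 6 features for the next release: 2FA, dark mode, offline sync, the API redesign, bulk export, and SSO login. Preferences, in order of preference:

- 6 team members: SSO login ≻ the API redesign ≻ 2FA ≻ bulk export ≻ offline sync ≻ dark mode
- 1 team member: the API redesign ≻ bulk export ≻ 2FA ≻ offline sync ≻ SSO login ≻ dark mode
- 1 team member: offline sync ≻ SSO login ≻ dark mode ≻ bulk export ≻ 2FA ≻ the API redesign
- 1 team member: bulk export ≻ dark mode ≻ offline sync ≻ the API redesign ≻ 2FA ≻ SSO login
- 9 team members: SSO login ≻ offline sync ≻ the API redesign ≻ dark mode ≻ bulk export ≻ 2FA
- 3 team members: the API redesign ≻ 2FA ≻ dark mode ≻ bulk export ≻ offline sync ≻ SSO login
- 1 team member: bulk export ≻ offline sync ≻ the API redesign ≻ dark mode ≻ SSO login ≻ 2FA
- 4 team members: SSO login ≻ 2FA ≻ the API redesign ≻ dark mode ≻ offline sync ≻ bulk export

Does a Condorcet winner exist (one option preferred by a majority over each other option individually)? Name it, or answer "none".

SSO login vs 2FA: 21–5 for SSO login.
SSO login vs dark mode: 21–5 for SSO login.
SSO login vs offline sync: 19–7 for SSO login.
SSO login vs the API redesign: 20–6 for SSO login.
SSO login vs bulk export: 20–6 for SSO login.
SSO login beats every other option head-to-head.

SSO login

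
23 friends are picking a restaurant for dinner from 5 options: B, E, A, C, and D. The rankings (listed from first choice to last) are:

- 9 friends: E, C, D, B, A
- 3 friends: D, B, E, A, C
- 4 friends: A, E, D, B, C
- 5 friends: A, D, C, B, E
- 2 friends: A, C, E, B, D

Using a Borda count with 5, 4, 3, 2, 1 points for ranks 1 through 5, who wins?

E

B: 9·2 + 3·4 + 4·2 + 5·2 + 2·2 = 52
E: 9·5 + 3·3 + 4·4 + 5·1 + 2·3 = 81
A: 9·1 + 3·2 + 4·5 + 5·5 + 2·5 = 70
C: 9·4 + 3·1 + 4·1 + 5·3 + 2·4 = 66
D: 9·3 + 3·5 + 4·3 + 5·4 + 2·1 = 76
E has the highest Borda score (81).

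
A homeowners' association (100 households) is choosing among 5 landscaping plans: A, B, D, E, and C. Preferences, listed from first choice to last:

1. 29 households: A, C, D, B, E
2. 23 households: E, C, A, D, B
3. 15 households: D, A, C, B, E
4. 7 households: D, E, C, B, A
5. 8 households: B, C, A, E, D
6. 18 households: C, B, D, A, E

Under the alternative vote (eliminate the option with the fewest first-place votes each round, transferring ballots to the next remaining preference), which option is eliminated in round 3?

C

Round 1: A 29, B 8, D 22, E 23, C 18. Eliminate B.
Round 2: A 29, D 22, E 23, C 26. Eliminate D.
Round 3: A 44, E 30, C 26. Eliminate C.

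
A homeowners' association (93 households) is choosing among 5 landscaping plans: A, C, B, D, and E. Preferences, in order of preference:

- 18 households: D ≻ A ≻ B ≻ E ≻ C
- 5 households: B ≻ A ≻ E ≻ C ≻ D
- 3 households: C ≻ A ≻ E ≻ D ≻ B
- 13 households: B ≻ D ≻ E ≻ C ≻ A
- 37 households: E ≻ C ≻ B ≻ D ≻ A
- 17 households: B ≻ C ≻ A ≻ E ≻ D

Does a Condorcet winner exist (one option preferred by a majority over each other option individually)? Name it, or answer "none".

B

B vs A: 72–21 for B.
B vs C: 53–40 for B.
B vs D: 72–21 for B.
B vs E: 53–40 for B.
B beats every other option head-to-head.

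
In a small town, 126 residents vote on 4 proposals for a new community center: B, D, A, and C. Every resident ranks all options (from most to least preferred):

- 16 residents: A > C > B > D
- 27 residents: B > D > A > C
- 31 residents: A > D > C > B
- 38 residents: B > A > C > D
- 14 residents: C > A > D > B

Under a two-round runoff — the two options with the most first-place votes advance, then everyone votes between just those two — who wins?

B

Round 1 first-place votes: B 65, D 0, A 47, C 14.
B and A advance.
Runoff: B is preferred to A by 65 voters; A by 61.
B wins the runoff.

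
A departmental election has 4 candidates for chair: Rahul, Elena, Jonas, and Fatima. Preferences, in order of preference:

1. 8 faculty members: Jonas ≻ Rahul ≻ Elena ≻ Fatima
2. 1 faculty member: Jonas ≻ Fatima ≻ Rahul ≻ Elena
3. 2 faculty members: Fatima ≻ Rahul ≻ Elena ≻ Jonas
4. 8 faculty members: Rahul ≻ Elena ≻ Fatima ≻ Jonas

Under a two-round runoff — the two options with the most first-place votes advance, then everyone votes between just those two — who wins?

Round 1 first-place votes: Rahul 8, Elena 0, Jonas 9, Fatima 2.
Jonas and Rahul advance.
Runoff: Jonas is preferred to Rahul by 9 voters; Rahul by 10.
Rahul wins the runoff.

Rahul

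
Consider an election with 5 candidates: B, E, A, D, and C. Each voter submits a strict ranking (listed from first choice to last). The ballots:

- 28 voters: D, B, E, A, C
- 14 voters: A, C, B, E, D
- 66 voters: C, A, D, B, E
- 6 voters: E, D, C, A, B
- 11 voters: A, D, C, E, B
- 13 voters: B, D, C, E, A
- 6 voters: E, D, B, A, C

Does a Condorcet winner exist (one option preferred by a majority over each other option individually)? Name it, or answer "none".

C

C vs B: 97–47 for C.
C vs E: 104–40 for C.
C vs A: 85–59 for C.
C vs D: 80–64 for C.
C beats every other option head-to-head.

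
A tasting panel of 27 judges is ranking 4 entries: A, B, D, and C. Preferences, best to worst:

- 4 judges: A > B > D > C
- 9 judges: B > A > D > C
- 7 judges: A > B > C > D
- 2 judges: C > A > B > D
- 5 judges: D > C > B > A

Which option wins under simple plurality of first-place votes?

A

First-place votes: A 11, B 9, D 5, C 2.
A has the most first-place votes.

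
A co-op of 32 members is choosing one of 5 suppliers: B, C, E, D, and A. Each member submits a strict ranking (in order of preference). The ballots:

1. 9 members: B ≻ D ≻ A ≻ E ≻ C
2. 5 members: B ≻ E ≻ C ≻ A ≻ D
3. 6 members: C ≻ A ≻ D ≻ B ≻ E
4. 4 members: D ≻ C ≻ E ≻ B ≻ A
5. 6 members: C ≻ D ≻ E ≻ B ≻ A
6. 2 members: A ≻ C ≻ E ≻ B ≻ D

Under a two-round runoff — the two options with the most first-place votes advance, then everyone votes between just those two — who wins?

Round 1 first-place votes: B 14, C 12, E 0, D 4, A 2.
B and C advance.
Runoff: B is preferred to C by 14 voters; C by 18.
C wins the runoff.

C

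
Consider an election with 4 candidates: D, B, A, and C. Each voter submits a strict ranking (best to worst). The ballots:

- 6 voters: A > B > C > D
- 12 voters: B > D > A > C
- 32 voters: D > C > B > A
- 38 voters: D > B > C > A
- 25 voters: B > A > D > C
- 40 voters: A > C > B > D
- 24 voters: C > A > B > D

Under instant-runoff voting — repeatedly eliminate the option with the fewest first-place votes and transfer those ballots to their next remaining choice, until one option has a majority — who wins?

Round 1: D 70, B 37, A 46, C 24. Eliminate C.
Round 2: D 70, B 37, A 70. Eliminate B.
Round 3: D 82, A 95. A has a majority.

A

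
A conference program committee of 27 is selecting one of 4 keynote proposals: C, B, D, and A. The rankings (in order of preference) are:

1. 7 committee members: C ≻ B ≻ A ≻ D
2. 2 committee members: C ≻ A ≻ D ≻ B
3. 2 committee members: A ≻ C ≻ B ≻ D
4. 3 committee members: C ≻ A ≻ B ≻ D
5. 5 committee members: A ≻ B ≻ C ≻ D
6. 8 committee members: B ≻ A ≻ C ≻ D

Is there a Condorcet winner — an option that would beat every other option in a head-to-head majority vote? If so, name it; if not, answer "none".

none

Checking pairwise contests:
A beats C 15–12.
C beats B 14–13.
C beats D 27–0.
B beats A 15–12.
Every option loses at least one head-to-head, so there is no Condorcet winner.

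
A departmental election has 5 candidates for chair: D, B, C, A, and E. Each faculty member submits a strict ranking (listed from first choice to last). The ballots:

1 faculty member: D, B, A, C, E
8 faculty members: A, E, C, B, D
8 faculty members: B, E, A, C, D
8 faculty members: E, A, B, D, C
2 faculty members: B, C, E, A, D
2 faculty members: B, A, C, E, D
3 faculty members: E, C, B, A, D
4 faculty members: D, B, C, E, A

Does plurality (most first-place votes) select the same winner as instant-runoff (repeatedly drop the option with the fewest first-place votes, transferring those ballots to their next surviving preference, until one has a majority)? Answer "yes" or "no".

no

Plurality — first-place votes: D 5, B 12, C 0, A 8, E 11. Winner: B.
Instant-runoff — R1 D 5, B 12, C 0, A 8, E 11 (C out); R2 D 5, B 12, A 8, E 11 (D out); R3 B 17, A 8, E 11 (A out); R4 B 17, E 19 (E winner). Winner: E.
The two methods disagree.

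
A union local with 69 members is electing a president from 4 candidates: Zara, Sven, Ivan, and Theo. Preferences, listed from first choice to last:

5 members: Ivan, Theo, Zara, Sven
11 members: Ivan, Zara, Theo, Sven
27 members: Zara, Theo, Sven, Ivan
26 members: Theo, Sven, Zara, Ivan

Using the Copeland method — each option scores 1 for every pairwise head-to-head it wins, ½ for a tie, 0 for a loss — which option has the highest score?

Zara

Zara: beats Sven, Ivan, and Theo → score 3.
Sven: beats Ivan; loses to Zara and Theo → score 1.
Ivan: loses to Zara, Sven, and Theo → score 0.
Theo: beats Sven and Ivan; loses to Zara → score 2.
Zara has the best pairwise record.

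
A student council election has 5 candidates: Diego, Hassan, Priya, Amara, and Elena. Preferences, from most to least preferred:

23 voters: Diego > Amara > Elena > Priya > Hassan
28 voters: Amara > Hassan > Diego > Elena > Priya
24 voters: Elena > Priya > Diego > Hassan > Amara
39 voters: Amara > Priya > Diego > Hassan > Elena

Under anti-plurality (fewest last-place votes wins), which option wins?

Last-place votes: Diego 0, Hassan 23, Priya 28, Amara 24, Elena 39.
Diego is ranked last by the fewest voters, so Diego wins.

Diego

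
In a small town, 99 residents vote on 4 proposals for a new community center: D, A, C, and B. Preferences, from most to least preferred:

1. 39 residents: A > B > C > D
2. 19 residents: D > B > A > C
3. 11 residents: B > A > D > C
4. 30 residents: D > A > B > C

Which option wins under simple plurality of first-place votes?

D

First-place votes: D 49, A 39, C 0, B 11.
D has the most first-place votes.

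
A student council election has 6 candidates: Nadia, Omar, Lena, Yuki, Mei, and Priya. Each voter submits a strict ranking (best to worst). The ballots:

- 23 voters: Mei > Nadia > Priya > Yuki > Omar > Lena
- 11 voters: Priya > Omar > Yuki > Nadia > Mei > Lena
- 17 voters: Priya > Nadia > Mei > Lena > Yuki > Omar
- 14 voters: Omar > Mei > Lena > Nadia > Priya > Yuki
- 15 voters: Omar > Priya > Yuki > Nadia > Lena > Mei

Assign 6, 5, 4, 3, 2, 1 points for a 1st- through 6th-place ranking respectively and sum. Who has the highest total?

Nadia: 23·5 + 11·3 + 17·5 + 14·3 + 15·3 = 320
Omar: 23·2 + 11·5 + 17·1 + 14·6 + 15·6 = 292
Lena: 23·1 + 11·1 + 17·3 + 14·4 + 15·2 = 171
Yuki: 23·3 + 11·4 + 17·2 + 14·1 + 15·4 = 221
Mei: 23·6 + 11·2 + 17·4 + 14·5 + 15·1 = 313
Priya: 23·4 + 11·6 + 17·6 + 14·2 + 15·5 = 363
Priya has the highest Borda score (363).

Priya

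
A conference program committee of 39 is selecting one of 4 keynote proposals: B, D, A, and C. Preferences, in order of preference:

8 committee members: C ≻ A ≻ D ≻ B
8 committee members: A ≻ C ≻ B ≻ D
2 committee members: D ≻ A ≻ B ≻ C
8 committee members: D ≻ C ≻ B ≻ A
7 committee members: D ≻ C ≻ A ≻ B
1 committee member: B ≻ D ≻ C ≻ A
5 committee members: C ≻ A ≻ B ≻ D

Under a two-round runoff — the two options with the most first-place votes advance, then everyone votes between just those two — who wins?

Round 1 first-place votes: B 1, D 17, A 8, C 13.
D and C advance.
Runoff: D is preferred to C by 18 voters; C by 21.
C wins the runoff.

C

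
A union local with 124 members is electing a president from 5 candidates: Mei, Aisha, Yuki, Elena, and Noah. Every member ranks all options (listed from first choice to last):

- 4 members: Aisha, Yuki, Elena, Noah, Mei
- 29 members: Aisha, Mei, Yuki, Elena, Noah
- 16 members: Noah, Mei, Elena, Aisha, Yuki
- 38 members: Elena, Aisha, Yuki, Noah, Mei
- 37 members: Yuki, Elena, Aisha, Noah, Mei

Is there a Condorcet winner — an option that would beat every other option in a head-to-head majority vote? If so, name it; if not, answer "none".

none

Checking pairwise contests:
Aisha beats Mei 108–16.
Elena beats Aisha 91–33.
Aisha beats Yuki 87–37.
Yuki beats Elena 70–54.
Aisha beats Noah 108–16.
Every option loses at least one head-to-head, so there is no Condorcet winner.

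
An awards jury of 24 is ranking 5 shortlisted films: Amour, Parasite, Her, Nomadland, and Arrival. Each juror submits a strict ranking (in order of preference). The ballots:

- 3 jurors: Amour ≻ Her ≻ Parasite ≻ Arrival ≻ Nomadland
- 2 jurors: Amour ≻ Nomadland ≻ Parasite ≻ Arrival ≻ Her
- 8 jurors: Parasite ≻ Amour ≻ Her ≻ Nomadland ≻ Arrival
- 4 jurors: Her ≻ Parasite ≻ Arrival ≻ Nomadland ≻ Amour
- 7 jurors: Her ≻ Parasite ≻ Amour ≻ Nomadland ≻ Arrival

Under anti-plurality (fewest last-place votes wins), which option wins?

Last-place votes: Amour 4, Parasite 0, Her 2, Nomadland 3, Arrival 15.
Parasite is ranked last by the fewest voters, so Parasite wins.

Parasite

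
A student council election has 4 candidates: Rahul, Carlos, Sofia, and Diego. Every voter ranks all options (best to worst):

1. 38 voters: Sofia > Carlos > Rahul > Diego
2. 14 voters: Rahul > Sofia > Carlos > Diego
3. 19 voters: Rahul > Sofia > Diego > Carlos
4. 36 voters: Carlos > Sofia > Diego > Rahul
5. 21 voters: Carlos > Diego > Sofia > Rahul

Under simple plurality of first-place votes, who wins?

Carlos

First-place votes: Rahul 33, Carlos 57, Sofia 38, Diego 0.
Carlos has the most first-place votes.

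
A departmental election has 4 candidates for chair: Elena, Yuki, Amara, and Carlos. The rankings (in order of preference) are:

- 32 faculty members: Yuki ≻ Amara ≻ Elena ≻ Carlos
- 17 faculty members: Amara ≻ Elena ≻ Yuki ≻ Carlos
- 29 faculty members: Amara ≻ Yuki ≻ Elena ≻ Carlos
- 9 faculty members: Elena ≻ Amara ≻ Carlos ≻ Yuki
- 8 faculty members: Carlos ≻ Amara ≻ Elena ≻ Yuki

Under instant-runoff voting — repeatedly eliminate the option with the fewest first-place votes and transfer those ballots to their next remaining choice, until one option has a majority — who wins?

Amara

Round 1: Elena 9, Yuki 32, Amara 46, Carlos 8. Eliminate Carlos.
Round 2: Elena 9, Yuki 32, Amara 54. Amara has a majority.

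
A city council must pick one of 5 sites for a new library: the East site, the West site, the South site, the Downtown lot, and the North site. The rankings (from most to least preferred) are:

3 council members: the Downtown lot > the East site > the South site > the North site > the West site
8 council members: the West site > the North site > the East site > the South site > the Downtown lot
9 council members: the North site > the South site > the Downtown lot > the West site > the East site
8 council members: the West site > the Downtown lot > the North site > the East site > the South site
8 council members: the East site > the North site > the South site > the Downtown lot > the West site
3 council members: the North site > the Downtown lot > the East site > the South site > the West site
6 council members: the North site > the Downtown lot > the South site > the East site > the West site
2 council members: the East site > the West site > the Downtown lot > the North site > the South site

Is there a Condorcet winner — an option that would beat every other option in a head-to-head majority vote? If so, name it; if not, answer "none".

the North site

the North site vs the East site: 34–13 for the North site.
the North site vs the West site: 29–18 for the North site.
the North site vs the South site: 44–3 for the North site.
the North site vs the Downtown lot: 34–13 for the North site.
the North site beats every other option head-to-head.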